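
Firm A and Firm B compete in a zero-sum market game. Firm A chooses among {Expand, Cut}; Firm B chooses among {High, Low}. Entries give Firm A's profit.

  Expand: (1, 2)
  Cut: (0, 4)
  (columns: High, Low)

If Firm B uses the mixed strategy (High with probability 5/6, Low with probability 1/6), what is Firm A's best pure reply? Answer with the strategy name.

Expand

Expected payoff of Expand: (5/6)·1 + (1/6)·2 = 7/6.
Expected payoff of Cut: (5/6)·0 + (1/6)·4 = 2/3.
The largest is 7/6, so Firm A's best response is Expand.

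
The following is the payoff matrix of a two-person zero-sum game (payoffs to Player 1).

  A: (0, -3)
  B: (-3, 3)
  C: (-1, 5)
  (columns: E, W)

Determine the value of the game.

Row minima: A → -3, B → -3, C → -1; maximin = -1.
Column maxima: E → 0, W → 5; minimax = 0.
-1 ≠ 0, so there is no saddle point; optimal play is mixed.
B is strictly dominated by C, so Player 1 never plays it.
On the remaining 2×2 (A, C vs E, W):
Let Player 1 play A with probability p. Expected payoff against E: 0p + (-1)(1−p) = p − 1; against W: (-3)p + 5(1−p) = −8p + 5.
Setting these equal: p − 1 = −8p + 5 ⇒ 9p = 6 ⇒ p = 2/3, and the value is (1)·(2/3) − 1 = -1/3.
For Player 2: with q = P(E), equating A's and C's payoffs gives 3q − 3 = −6q + 5 ⇒ q = 8/9.

-1/3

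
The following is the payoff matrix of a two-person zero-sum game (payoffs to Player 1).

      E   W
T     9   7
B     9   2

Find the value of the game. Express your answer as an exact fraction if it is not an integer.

7

Row minima: T → 7, B → 2; maximin = 7.
Column maxima: E → 9, W → 7; minimax = 7.
Since maximin = minimax = 7, there is a saddle point and the value is 7.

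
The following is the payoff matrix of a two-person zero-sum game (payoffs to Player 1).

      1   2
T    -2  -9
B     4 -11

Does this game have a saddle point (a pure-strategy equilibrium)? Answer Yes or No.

Yes

Row minima: T → -9, B → -11; maximin = -9.
Column maxima: 1 → 4, 2 → -9; minimax = -9.
maximin = minimax = -9, so a saddle point exists.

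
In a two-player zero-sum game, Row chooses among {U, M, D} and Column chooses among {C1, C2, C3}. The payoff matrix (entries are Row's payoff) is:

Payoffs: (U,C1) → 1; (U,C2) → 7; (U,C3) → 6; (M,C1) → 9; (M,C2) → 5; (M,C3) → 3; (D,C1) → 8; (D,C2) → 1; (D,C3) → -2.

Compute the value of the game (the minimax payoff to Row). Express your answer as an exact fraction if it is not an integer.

51/11

Row minima: U → 1, M → 3, D → -2; maximin = 3.
Column maxima: C1 → 9, C2 → 7, C3 → 6; minimax = 6.
3 ≠ 6, so there is no saddle point; optimal play is mixed.
D is strictly dominated by M, so Row never plays it.
C2 is strictly dominated by C3 (it gives Row strictly more in every row), so Column never plays it.
On the remaining 2×2 (U, M vs C1, C3):
Let Row play U with probability p. Expected payoff against C1: 1p + 9(1−p) = −8p + 9; against C3: 6p + 3(1−p) = 3p + 3.
Setting these equal: −8p + 9 = 3p + 3 ⇒ −11p = -6 ⇒ p = 6/11, and the value is (-8)·(6/11) + 9 = 51/11.
For Column: with q = P(C1), equating U's and M's payoffs gives −5q + 6 = 6q + 3 ⇒ q = 3/11.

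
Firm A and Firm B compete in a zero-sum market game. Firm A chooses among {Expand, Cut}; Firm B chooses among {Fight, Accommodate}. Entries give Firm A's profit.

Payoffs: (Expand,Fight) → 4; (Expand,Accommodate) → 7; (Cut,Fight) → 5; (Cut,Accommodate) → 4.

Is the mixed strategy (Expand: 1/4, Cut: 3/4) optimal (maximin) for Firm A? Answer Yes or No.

Yes

Against Fight this mix gives (1/4)·4 + (3/4)·5 = 19/4.
Against Accommodate this mix gives (1/4)·7 + (3/4)·4 = 19/4.
All of Firm B's active replies (Fight, Accommodate) yield 19/4, and no column does worse for Firm A. The mix makes Firm B indifferent and guarantees 19/4, so it is optimal.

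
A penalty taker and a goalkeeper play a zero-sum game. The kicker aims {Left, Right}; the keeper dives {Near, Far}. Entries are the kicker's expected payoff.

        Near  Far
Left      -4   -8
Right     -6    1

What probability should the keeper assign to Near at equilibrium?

Row minima: Left → -8, Right → -6; maximin = -6.
Column maxima: Near → -4, Far → 1; minimax = -4.
-6 ≠ -4, so there is no saddle point; optimal play is mixed.
Let the kicker play Left with probability p. Expected payoff against Near: (-4)p + (-6)(1−p) = 2p − 6; against Far: (-8)p + 1(1−p) = −9p + 1.
Setting these equal: 2p − 6 = −9p + 1 ⇒ 11p = 7 ⇒ p = 7/11, and the value is (2)·(7/11) − 6 = -52/11.
For the keeper: with q = P(Near), equating Left's and Right's payoffs gives 4q − 8 = −7q + 1 ⇒ q = 9/11.

9/11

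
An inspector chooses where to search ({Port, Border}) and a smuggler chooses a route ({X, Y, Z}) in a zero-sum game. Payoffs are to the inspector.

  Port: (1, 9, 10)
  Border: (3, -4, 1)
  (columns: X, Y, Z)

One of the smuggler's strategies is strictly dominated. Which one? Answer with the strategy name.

Z

Y holds the inspector's payoff strictly below Z in every row: 9 < 10, -4 < 1.
So Z is strictly dominated for the smuggler.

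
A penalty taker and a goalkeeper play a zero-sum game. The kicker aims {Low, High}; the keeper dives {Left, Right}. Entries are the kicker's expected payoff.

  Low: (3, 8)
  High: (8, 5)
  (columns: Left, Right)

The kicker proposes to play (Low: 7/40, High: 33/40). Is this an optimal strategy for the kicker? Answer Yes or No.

Against Left this mix gives (7/40)·3 + (33/40)·8 = 57/8.
Against Right this mix gives (7/40)·8 + (33/40)·5 = 221/40.
The keeper will play Right, holding the kicker to 221/40. Shifting weight toward the row that does better against Right would raise this floor (the equalizing mix achieves 49/8 against both Right and Left), so the proposed strategy is not optimal.

No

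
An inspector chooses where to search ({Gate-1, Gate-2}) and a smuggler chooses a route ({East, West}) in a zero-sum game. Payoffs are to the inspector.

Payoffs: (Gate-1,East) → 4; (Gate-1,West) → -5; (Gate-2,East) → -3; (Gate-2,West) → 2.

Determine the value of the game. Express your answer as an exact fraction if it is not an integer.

-1/2

Row minima: Gate-1 → -5, Gate-2 → -3; maximin = -3.
Column maxima: East → 4, West → 2; minimax = 2.
-3 ≠ 2, so there is no saddle point; optimal play is mixed.
Let the inspector play Gate-1 with probability p. Expected payoff against East: 4p + (-3)(1−p) = 7p − 3; against West: (-5)p + 2(1−p) = −7p + 2.
Setting these equal: 7p − 3 = −7p + 2 ⇒ 14p = 5 ⇒ p = 5/14, and the value is (7)·(5/14) − 3 = -1/2.
For the smuggler: with q = P(East), equating Gate-1's and Gate-2's payoffs gives 9q − 5 = −5q + 2 ⇒ q = 1/2.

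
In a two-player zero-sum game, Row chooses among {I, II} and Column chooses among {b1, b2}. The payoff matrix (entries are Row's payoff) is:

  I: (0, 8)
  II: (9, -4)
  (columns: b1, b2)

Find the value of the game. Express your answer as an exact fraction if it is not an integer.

24/7

Row minima: I → 0, II → -4; maximin = 0.
Column maxima: b1 → 9, b2 → 8; minimax = 8.
0 ≠ 8, so there is no saddle point; optimal play is mixed.
Let Row play I with probability p. Expected payoff against b1: 0p + 9(1−p) = −9p + 9; against b2: 8p + (-4)(1−p) = 12p − 4.
Setting these equal: −9p + 9 = 12p − 4 ⇒ −21p = -13 ⇒ p = 13/21, and the value is (-9)·(13/21) + 9 = 24/7.
For Column: with q = P(b1), equating I's and II's payoffs gives −8q + 8 = 13q − 4 ⇒ q = 4/7.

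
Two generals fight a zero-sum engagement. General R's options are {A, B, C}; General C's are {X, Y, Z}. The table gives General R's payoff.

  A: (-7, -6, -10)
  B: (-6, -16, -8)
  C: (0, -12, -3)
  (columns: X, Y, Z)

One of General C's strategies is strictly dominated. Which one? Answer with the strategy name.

Z holds General R's payoff strictly below X in every row: -10 < -7, -8 < -6, -3 < 0.
So X is strictly dominated for General C.

X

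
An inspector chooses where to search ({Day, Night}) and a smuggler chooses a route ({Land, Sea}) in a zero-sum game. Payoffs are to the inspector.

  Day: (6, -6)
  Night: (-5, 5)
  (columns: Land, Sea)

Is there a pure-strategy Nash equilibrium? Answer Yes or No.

No

Row minima: Day → -6, Night → -5; maximin = -5.
Column maxima: Land → 6, Sea → 5; minimax = 5.
-5 ≠ 5, so no pure-strategy equilibrium exists.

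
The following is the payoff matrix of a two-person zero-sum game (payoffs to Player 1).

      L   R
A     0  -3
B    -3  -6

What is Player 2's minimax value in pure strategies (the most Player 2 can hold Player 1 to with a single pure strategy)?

Column maxima: L → 0, R → -3.
The smallest of these is -3.

-3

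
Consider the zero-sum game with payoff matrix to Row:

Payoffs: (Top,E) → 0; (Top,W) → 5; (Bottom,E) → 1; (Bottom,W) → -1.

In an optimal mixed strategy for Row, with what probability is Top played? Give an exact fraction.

2/7

Row minima: Top → 0, Bottom → -1; maximin = 0.
Column maxima: E → 1, W → 5; minimax = 1.
0 ≠ 1, so there is no saddle point; optimal play is mixed.
Let Row play Top with probability p. Expected payoff against E: 0p + 1(1−p) = −p + 1; against W: 5p + (-1)(1−p) = 6p − 1.
Setting these equal: −p + 1 = 6p − 1 ⇒ −7p = -2 ⇒ p = 2/7, and the value is (-1)·(2/7) + 1 = 5/7.
For Column: with q = P(E), equating Top's and Bottom's payoffs gives −5q + 5 = 2q − 1 ⇒ q = 6/7.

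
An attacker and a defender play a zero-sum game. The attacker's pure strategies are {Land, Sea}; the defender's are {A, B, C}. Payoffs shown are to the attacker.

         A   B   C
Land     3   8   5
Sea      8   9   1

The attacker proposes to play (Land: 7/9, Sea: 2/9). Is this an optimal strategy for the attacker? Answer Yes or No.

Yes

Against A this mix gives (7/9)·3 + (2/9)·8 = 37/9.
Against B this mix gives (7/9)·8 + (2/9)·9 = 74/9.
Against C this mix gives (7/9)·5 + (2/9)·1 = 37/9.
All of the defender's active replies (A, C) yield 37/9, and no column does worse for the attacker. The mix makes the defender indifferent and guarantees 37/9, so it is optimal.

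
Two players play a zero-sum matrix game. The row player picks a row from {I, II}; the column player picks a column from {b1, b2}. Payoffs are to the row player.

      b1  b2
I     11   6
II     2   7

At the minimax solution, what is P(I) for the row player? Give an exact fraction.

Row minima: I → 6, II → 2; maximin = 6.
Column maxima: b1 → 11, b2 → 7; minimax = 7.
6 ≠ 7, so there is no saddle point; optimal play is mixed.
Let the row player play I with probability p. Expected payoff against b1: 11p + 2(1−p) = 9p + 2; against b2: 6p + 7(1−p) = −p + 7.
Setting these equal: 9p + 2 = −p + 7 ⇒ 10p = 5 ⇒ p = 1/2, and the value is (9)·(1/2) + 2 = 13/2.
For the column player: with q = P(b1), equating I's and II's payoffs gives 5q + 6 = −5q + 7 ⇒ q = 1/10.

1/2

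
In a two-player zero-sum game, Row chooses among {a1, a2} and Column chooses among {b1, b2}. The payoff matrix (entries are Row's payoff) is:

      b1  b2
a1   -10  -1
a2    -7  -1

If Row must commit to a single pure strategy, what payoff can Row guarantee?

Row minima: a1 → -10, a2 → -7.
The best of these is -7.

-7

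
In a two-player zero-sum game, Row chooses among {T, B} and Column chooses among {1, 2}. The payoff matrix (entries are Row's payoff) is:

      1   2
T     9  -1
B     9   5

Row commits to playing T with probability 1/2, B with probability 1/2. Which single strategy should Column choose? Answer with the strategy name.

If Column plays 1, Row's expected payoff is (1/2)·9 + (1/2)·9 = 9.
If Column plays 2, Row's expected payoff is (1/2)·(-1) + (1/2)·5 = 2.
Column minimizes Row's payoff; the smallest is 2, so the best response is 2.

2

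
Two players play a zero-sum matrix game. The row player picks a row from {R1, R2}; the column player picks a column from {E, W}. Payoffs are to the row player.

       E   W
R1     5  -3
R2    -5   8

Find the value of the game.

Row minima: R1 → -3, R2 → -5; maximin = -3.
Column maxima: E → 5, W → 8; minimax = 5.
-3 ≠ 5, so there is no saddle point; optimal play is mixed.
Let the row player play R1 with probability p. Expected payoff against E: 5p + (-5)(1−p) = 10p − 5; against W: (-3)p + 8(1−p) = −11p + 8.
Setting these equal: 10p − 5 = −11p + 8 ⇒ 21p = 13 ⇒ p = 13/21, and the value is (10)·(13/21) − 5 = 25/21.
For the column player: with q = P(E), equating R1's and R2's payoffs gives 8q − 3 = −13q + 8 ⇒ q = 11/21.

25/21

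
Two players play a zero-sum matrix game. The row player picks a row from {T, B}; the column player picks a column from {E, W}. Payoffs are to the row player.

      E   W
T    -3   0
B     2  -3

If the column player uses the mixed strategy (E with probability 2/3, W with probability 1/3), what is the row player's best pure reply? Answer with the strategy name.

B

Expected payoff of T: (2/3)·(-3) + (1/3)·0 = -2.
Expected payoff of B: (2/3)·2 + (1/3)·(-3) = 1/3.
The largest is 1/3, so the row player's best response is B.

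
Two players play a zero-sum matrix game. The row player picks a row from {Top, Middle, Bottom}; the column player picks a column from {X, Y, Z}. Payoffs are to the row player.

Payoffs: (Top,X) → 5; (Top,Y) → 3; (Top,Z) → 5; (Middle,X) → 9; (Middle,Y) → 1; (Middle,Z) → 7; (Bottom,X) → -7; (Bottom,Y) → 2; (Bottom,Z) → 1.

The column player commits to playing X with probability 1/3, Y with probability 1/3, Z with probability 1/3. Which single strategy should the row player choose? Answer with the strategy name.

Middle

Expected payoff of Top: (1/3)·5 + (1/3)·3 + (1/3)·5 = 13/3.
Expected payoff of Middle: (1/3)·9 + (1/3)·1 + (1/3)·7 = 17/3.
Expected payoff of Bottom: (1/3)·(-7) + (1/3)·2 + (1/3)·1 = -4/3.
The largest is 17/3, so the row player's best response is Middle.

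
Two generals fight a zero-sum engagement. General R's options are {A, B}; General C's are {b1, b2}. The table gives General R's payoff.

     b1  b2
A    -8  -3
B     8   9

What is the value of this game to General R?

Row minima: A → -8, B → 8; maximin = 8.
Column maxima: b1 → 8, b2 → 9; minimax = 8.
Since maximin = minimax = 8, there is a saddle point and the value is 8.

8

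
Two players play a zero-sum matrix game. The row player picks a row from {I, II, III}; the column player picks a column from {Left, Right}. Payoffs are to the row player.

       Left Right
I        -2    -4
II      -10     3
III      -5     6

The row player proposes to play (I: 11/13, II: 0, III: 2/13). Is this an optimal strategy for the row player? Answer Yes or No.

Against Left this mix gives (11/13)·(-2) + (2/13)·(-5) = -32/13.
Against Right this mix gives (11/13)·(-4) + (2/13)·6 = -32/13.
All of the column player's active replies (Left, Right) yield -32/13, and no column does worse for the row player. The mix makes the column player indifferent and guarantees -32/13, so it is optimal.

Yes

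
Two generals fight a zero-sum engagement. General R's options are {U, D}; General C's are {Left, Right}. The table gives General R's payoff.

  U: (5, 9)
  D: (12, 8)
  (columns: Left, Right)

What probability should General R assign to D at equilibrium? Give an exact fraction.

1/2

Row minima: U → 5, D → 8; maximin = 8.
Column maxima: Left → 12, Right → 9; minimax = 9.
8 ≠ 9, so there is no saddle point; optimal play is mixed.
Let General R play U with probability p. Expected payoff against Left: 5p + 12(1−p) = −7p + 12; against Right: 9p + 8(1−p) = p + 8.
Setting these equal: −7p + 12 = p + 8 ⇒ −8p = -4 ⇒ p = 1/2, and the value is (-7)·(1/2) + 12 = 17/2.
For General C: with q = P(Left), equating U's and D's payoffs gives −4q + 9 = 4q + 8 ⇒ q = 1/8.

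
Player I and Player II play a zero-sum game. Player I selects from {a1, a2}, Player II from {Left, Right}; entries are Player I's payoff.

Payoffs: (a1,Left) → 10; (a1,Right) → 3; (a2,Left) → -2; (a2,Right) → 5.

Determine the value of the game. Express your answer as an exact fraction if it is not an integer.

Row minima: a1 → 3, a2 → -2; maximin = 3.
Column maxima: Left → 10, Right → 5; minimax = 5.
3 ≠ 5, so there is no saddle point; optimal play is mixed.
Let Player I play a1 with probability p. Expected payoff against Left: 10p + (-2)(1−p) = 12p − 2; against Right: 3p + 5(1−p) = −2p + 5.
Setting these equal: 12p − 2 = −2p + 5 ⇒ 14p = 7 ⇒ p = 1/2, and the value is (12)·(1/2) − 2 = 4.
For Player II: with q = P(Left), equating a1's and a2's payoffs gives 7q + 3 = −7q + 5 ⇒ q = 1/7.

4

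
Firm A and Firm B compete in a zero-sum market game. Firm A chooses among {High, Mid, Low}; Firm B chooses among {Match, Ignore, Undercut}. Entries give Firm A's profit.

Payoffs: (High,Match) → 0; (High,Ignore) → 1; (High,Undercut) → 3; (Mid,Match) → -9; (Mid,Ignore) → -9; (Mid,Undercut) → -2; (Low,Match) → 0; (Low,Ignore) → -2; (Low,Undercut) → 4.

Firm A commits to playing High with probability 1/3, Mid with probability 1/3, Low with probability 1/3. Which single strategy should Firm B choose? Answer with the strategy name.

If Firm B plays Match, Firm A's expected payoff is (1/3)·0 + (1/3)·(-9) + (1/3)·0 = -3.
If Firm B plays Ignore, Firm A's expected payoff is (1/3)·1 + (1/3)·(-9) + (1/3)·(-2) = -10/3.
If Firm B plays Undercut, Firm A's expected payoff is (1/3)·3 + (1/3)·(-2) + (1/3)·4 = 5/3.
Firm B minimizes Firm A's payoff; the smallest is -10/3, so the best response is Ignore.

Ignore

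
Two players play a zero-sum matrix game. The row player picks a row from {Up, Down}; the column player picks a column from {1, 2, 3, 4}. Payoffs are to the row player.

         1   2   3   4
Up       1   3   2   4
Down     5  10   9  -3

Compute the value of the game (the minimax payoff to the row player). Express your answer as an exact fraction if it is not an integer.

Row minima: Up → 1, Down → -3; maximin = 1.
Column maxima: 1 → 5, 2 → 10, 3 → 9, 4 → 4; minimax = 4.
1 ≠ 4, so there is no saddle point; optimal play is mixed.
2 is strictly dominated by 1 (it gives the row player strictly more in every row), so the column player never plays it.
3 is strictly dominated by 1 (it gives the row player strictly more in every row), so the column player never plays it.
On the remaining 2×2 (Up, Down vs 1, 4):
Let the row player play Up with probability p. Expected payoff against 1: 1p + 5(1−p) = −4p + 5; against 4: 4p + (-3)(1−p) = 7p − 3.
Setting these equal: −4p + 5 = 7p − 3 ⇒ −11p = -8 ⇒ p = 8/11, and the value is (-4)·(8/11) + 5 = 23/11.
For the column player: with q = P(1), equating Up's and Down's payoffs gives −3q + 4 = 8q − 3 ⇒ q = 7/11.

23/11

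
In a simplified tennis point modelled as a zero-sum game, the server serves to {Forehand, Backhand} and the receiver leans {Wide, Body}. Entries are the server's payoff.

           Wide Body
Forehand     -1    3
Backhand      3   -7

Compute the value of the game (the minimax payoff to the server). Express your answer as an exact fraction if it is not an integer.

1/7

Row minima: Forehand → -1, Backhand → -7; maximin = -1.
Column maxima: Wide → 3, Body → 3; minimax = 3.
-1 ≠ 3, so there is no saddle point; optimal play is mixed.
Let the server play Forehand with probability p. Expected payoff against Wide: (-1)p + 3(1−p) = −4p + 3; against Body: 3p + (-7)(1−p) = 10p − 7.
Setting these equal: −4p + 3 = 10p − 7 ⇒ −14p = -10 ⇒ p = 5/7, and the value is (-4)·(5/7) + 3 = 1/7.
For the receiver: with q = P(Wide), equating Forehand's and Backhand's payoffs gives −4q + 3 = 10q − 7 ⇒ q = 5/7.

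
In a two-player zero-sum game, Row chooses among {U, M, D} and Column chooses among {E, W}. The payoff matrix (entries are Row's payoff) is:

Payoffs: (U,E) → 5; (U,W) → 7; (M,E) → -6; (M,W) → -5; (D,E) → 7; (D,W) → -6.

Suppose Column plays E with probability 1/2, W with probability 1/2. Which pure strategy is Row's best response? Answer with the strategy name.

U

Expected payoff of U: (1/2)·5 + (1/2)·7 = 6.
Expected payoff of M: (1/2)·(-6) + (1/2)·(-5) = -11/2.
Expected payoff of D: (1/2)·7 + (1/2)·(-6) = 1/2.
The largest is 6, so Row's best response is U.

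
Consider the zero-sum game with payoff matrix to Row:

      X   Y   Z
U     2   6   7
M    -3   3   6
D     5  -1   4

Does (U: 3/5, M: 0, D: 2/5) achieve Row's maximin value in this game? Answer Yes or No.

Against X this mix gives (3/5)·2 + (2/5)·5 = 16/5.
Against Y this mix gives (3/5)·6 + (2/5)·(-1) = 16/5.
Against Z this mix gives (3/5)·7 + (2/5)·4 = 29/5.
All of Column's active replies (X, Y) yield 16/5, and no column does worse for Row. The mix makes Column indifferent and guarantees 16/5, so it is optimal.

Yes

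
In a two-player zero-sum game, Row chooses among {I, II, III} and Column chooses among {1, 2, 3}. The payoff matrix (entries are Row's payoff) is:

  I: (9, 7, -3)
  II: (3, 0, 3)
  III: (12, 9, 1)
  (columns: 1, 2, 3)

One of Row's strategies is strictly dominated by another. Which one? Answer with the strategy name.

III gives a strictly higher payoff than I against every column: 12 > 9, 9 > 7, 1 > -3.
So I is strictly dominated and Row never plays it.

I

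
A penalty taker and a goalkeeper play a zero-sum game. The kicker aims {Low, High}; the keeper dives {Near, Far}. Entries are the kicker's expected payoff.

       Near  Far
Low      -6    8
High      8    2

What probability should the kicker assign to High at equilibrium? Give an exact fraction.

7/10

Row minima: Low → -6, High → 2; maximin = 2.
Column maxima: Near → 8, Far → 8; minimax = 8.
2 ≠ 8, so there is no saddle point; optimal play is mixed.
Let the kicker play Low with probability p. Expected payoff against Near: (-6)p + 8(1−p) = −14p + 8; against Far: 8p + 2(1−p) = 6p + 2.
Setting these equal: −14p + 8 = 6p + 2 ⇒ −20p = -6 ⇒ p = 3/10, and the value is (-14)·(3/10) + 8 = 19/5.
For the keeper: with q = P(Near), equating Low's and High's payoffs gives −14q + 8 = 6q + 2 ⇒ q = 3/10.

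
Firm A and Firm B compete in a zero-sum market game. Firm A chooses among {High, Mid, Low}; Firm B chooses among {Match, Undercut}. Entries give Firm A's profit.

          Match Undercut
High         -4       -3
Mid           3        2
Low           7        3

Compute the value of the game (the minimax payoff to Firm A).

3

Row minima: High → -4, Mid → 2, Low → 3; maximin = 3.
Column maxima: Match → 7, Undercut → 3; minimax = 3.
Since maximin = minimax = 3, there is a saddle point and the value is 3.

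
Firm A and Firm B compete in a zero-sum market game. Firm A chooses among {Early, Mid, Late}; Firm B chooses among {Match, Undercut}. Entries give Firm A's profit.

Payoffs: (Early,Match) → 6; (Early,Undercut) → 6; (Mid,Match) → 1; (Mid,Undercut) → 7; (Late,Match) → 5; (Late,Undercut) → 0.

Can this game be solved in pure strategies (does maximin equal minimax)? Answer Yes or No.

Row minima: Early → 6, Mid → 1, Late → 0; maximin = 6.
Column maxima: Match → 6, Undercut → 7; minimax = 6.
maximin = minimax = 6, so a saddle point exists.

Yes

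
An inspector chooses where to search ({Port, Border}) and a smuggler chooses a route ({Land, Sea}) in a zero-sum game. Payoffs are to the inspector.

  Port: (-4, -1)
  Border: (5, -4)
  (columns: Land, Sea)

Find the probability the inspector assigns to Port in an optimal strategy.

Row minima: Port → -4, Border → -4; maximin = -4.
Column maxima: Land → 5, Sea → -1; minimax = -1.
-4 ≠ -1, so there is no saddle point; optimal play is mixed.
Let the inspector play Port with probability p. Expected payoff against Land: (-4)p + 5(1−p) = −9p + 5; against Sea: (-1)p + (-4)(1−p) = 3p − 4.
Setting these equal: −9p + 5 = 3p − 4 ⇒ −12p = -9 ⇒ p = 3/4, and the value is (-9)·(3/4) + 5 = -7/4.
For the smuggler: with q = P(Land), equating Port's and Border's payoffs gives −3q − 1 = 9q − 4 ⇒ q = 1/4.

3/4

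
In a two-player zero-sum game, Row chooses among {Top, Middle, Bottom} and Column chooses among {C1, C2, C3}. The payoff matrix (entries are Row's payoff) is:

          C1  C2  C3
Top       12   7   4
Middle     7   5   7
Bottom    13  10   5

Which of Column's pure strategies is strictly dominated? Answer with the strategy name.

C2 holds Row's payoff strictly below C1 in every row: 7 < 12, 5 < 7, 10 < 13.
So C1 is strictly dominated for Column.

C1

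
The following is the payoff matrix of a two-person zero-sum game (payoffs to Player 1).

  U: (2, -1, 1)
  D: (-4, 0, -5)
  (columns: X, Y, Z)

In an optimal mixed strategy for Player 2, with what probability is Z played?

1/7

Row minima: U → -1, D → -5; maximin = -1.
Column maxima: X → 2, Y → 0, Z → 1; minimax = 0.
-1 ≠ 0, so there is no saddle point; optimal play is mixed.
X is strictly dominated by Z (it gives Player 1 strictly more in every row), so Player 2 never plays it.
On the remaining 2×2 (U, D vs Y, Z):
Let Player 1 play U with probability p. Expected payoff against Y: (-1)p + 0(1−p) = −p; against Z: 1p + (-5)(1−p) = 6p − 5.
Setting these equal: −p = 6p − 5 ⇒ −7p = -5 ⇒ p = 5/7, and the value is (-1)·(5/7) = -5/7.
For Player 2: with q = P(Y), equating U's and D's payoffs gives −2q + 1 = 5q − 5 ⇒ q = 6/7.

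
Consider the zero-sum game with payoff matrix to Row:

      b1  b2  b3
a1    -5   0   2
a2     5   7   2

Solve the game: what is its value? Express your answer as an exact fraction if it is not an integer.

2

Row minima: a1 → -5, a2 → 2; maximin = 2.
Column maxima: b1 → 5, b2 → 7, b3 → 2; minimax = 2.
Since maximin = minimax = 2, there is a saddle point and the value is 2.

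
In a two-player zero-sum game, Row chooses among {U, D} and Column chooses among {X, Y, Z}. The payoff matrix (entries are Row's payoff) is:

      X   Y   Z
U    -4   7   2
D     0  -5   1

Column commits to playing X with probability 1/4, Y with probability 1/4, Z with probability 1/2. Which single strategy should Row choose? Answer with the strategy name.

Expected payoff of U: (1/4)·(-4) + (1/4)·7 + (1/2)·2 = 7/4.
Expected payoff of D: (1/4)·0 + (1/4)·(-5) + (1/2)·1 = -3/4.
The largest is 7/4, so Row's best response is U.

U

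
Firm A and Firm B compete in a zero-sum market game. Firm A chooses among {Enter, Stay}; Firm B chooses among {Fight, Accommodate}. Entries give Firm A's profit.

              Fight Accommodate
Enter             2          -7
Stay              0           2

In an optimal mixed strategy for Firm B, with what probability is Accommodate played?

Row minima: Enter → -7, Stay → 0; maximin = 0.
Column maxima: Fight → 2, Accommodate → 2; minimax = 2.
0 ≠ 2, so there is no saddle point; optimal play is mixed.
Let Firm A play Enter with probability p. Expected payoff against Fight: 2p + 0(1−p) = 2p; against Accommodate: (-7)p + 2(1−p) = −9p + 2.
Setting these equal: 2p = −9p + 2 ⇒ 11p = 2 ⇒ p = 2/11, and the value is (2)·(2/11) = 4/11.
For Firm B: with q = P(Fight), equating Enter's and Stay's payoffs gives 9q − 7 = −2q + 2 ⇒ q = 9/11.

2/11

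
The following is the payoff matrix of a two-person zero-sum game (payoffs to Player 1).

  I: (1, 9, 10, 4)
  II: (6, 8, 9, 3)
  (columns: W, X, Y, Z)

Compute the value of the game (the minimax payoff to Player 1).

7/2

Row minima: I → 1, II → 3; maximin = 3.
Column maxima: W → 6, X → 9, Y → 10, Z → 4; minimax = 4.
3 ≠ 4, so there is no saddle point; optimal play is mixed.
X is strictly dominated by W (it gives Player 1 strictly more in every row), so Player 2 never plays it.
Y is strictly dominated by W (it gives Player 1 strictly more in every row), so Player 2 never plays it.
On the remaining 2×2 (I, II vs W, Z):
Let Player 1 play I with probability p. Expected payoff against W: 1p + 6(1−p) = −5p + 6; against Z: 4p + 3(1−p) = p + 3.
Setting these equal: −5p + 6 = p + 3 ⇒ −6p = -3 ⇒ p = 1/2, and the value is (-5)·(1/2) + 6 = 7/2.
For Player 2: with q = P(W), equating I's and II's payoffs gives −3q + 4 = 3q + 3 ⇒ q = 1/6.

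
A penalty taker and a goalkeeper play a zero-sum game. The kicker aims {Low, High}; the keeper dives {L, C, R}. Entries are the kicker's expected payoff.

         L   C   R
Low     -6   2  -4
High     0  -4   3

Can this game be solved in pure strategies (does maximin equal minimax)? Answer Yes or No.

Row minima: Low → -6, High → -4; maximin = -4.
Column maxima: L → 0, C → 2, R → 3; minimax = 0.
-4 ≠ 0, so no pure-strategy equilibrium exists.

No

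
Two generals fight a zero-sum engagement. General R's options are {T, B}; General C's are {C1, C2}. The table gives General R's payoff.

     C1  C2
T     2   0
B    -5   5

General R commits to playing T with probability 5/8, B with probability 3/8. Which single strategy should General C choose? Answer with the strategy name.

If General C plays C1, General R's expected payoff is (5/8)·2 + (3/8)·(-5) = -5/8.
If General C plays C2, General R's expected payoff is (5/8)·0 + (3/8)·5 = 15/8.
General C minimizes General R's payoff; the smallest is -5/8, so the best response is C1.

C1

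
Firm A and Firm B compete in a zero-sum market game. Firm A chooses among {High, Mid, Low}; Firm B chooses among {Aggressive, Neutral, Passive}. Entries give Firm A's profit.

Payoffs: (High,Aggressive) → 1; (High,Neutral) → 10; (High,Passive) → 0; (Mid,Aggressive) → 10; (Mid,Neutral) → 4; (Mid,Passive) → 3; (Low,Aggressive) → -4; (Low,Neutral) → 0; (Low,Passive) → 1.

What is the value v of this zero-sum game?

3

Row minima: High → 0, Mid → 3, Low → -4; maximin = 3.
Column maxima: Aggressive → 10, Neutral → 10, Passive → 3; minimax = 3.
Since maximin = minimax = 3, there is a saddle point and the value is 3.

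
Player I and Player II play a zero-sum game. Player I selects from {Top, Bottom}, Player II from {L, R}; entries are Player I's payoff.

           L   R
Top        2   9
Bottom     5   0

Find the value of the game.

15/4

Row minima: Top → 2, Bottom → 0; maximin = 2.
Column maxima: L → 5, R → 9; minimax = 5.
2 ≠ 5, so there is no saddle point; optimal play is mixed.
Let Player I play Top with probability p. Expected payoff against L: 2p + 5(1−p) = −3p + 5; against R: 9p + 0(1−p) = 9p.
Setting these equal: −3p + 5 = 9p ⇒ −12p = -5 ⇒ p = 5/12, and the value is (-3)·(5/12) + 5 = 15/4.
For Player II: with q = P(L), equating Top's and Bottom's payoffs gives −7q + 9 = 5q ⇒ q = 3/4.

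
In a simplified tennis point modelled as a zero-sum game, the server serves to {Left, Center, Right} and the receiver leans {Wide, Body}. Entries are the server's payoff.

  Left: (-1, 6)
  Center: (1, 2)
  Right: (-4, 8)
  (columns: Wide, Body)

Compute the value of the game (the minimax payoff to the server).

1

Row minima: Left → -1, Center → 1, Right → -4; maximin = 1.
Column maxima: Wide → 1, Body → 8; minimax = 1.
Since maximin = minimax = 1, there is a saddle point and the value is 1.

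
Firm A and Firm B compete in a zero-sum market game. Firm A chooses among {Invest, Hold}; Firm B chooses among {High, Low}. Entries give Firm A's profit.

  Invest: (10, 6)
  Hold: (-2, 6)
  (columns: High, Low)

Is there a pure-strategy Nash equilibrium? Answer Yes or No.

Yes

Row minima: Invest → 6, Hold → -2; maximin = 6.
Column maxima: High → 10, Low → 6; minimax = 6.
maximin = minimax = 6, so a saddle point exists.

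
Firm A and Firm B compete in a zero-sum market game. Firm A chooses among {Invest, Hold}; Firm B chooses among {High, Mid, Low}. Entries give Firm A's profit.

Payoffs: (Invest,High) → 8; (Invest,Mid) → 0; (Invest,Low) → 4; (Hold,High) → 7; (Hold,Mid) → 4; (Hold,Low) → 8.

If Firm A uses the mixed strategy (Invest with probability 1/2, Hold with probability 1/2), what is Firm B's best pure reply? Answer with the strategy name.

Mid

If Firm B plays High, Firm A's expected payoff is (1/2)·8 + (1/2)·7 = 15/2.
If Firm B plays Mid, Firm A's expected payoff is (1/2)·0 + (1/2)·4 = 2.
If Firm B plays Low, Firm A's expected payoff is (1/2)·4 + (1/2)·8 = 6.
Firm B minimizes Firm A's payoff; the smallest is 2, so the best response is Mid.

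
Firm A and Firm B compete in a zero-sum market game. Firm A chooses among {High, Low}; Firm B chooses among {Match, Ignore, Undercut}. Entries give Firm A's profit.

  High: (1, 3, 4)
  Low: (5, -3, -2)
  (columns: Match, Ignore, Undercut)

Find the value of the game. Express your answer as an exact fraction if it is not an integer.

9/5

Row minima: High → 1, Low → -3; maximin = 1.
Column maxima: Match → 5, Ignore → 3, Undercut → 4; minimax = 3.
1 ≠ 3, so there is no saddle point; optimal play is mixed.
Undercut is strictly dominated by Ignore (it gives Firm A strictly more in every row), so Firm B never plays it.
On the remaining 2×2 (High, Low vs Match, Ignore):
Let Firm A play High with probability p. Expected payoff against Match: 1p + 5(1−p) = −4p + 5; against Ignore: 3p + (-3)(1−p) = 6p − 3.
Setting these equal: −4p + 5 = 6p − 3 ⇒ −10p = -8 ⇒ p = 4/5, and the value is (-4)·(4/5) + 5 = 9/5.
For Firm B: with q = P(Match), equating High's and Low's payoffs gives −2q + 3 = 8q − 3 ⇒ q = 3/5.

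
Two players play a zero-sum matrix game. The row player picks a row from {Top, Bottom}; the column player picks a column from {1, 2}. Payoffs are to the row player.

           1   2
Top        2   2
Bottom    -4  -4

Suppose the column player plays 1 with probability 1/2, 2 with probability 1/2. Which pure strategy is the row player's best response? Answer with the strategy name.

Expected payoff of Top: (1/2)·2 + (1/2)·2 = 2.
Expected payoff of Bottom: (1/2)·(-4) + (1/2)·(-4) = -4.
The largest is 2, so the row player's best response is Top.

Top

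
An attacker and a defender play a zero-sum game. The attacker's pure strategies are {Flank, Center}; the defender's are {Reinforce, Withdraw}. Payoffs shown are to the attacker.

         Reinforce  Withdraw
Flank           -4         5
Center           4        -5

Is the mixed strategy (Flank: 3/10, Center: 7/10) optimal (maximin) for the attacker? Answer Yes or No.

Against Reinforce this mix gives (3/10)·(-4) + (7/10)·4 = 8/5.
Against Withdraw this mix gives (3/10)·5 + (7/10)·(-5) = -2.
The defender will play Withdraw, holding the attacker to -2. Shifting weight toward the row that does better against Withdraw would raise this floor (the equalizing mix achieves 0 against both Withdraw and Reinforce), so the proposed strategy is not optimal.

No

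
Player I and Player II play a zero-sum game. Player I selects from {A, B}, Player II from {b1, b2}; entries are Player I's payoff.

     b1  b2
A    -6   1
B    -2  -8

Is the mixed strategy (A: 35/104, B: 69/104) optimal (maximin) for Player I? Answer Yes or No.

Against b1 this mix gives (35/104)·(-6) + (69/104)·(-2) = -87/26.
Against b2 this mix gives (35/104)·1 + (69/104)·(-8) = -517/104.
Player II will play b2, holding Player I to -517/104. Shifting weight toward the row that does better against b2 would raise this floor (the equalizing mix achieves -50/13 against both b2 and b1), so the proposed strategy is not optimal.

No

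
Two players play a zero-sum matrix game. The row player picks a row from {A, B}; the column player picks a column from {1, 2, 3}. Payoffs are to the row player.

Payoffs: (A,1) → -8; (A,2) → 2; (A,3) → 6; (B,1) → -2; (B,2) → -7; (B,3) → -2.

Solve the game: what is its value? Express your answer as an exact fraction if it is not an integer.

Row minima: A → -8, B → -7; maximin = -7.
Column maxima: 1 → -2, 2 → 2, 3 → 6; minimax = -2.
-7 ≠ -2, so there is no saddle point; optimal play is mixed.
3 is strictly dominated by 2 (it gives the row player strictly more in every row), so the column player never plays it.
On the remaining 2×2 (A, B vs 1, 2):
Let the row player play A with probability p. Expected payoff against 1: (-8)p + (-2)(1−p) = −6p − 2; against 2: 2p + (-7)(1−p) = 9p − 7.
Setting these equal: −6p − 2 = 9p − 7 ⇒ −15p = -5 ⇒ p = 1/3, and the value is (-6)·(1/3) − 2 = -4.
For the column player: with q = P(1), equating A's and B's payoffs gives −10q + 2 = 5q − 7 ⇒ q = 3/5.

-4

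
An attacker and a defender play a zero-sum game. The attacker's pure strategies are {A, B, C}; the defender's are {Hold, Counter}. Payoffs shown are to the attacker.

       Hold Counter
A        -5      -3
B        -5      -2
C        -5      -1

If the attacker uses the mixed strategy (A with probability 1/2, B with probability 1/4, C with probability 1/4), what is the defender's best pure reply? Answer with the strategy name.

Hold

If the defender plays Hold, the attacker's expected payoff is (1/2)·(-5) + (1/4)·(-5) + (1/4)·(-5) = -5.
If the defender plays Counter, the attacker's expected payoff is (1/2)·(-3) + (1/4)·(-2) + (1/4)·(-1) = -9/4.
The defender minimizes the attacker's payoff; the smallest is -5, so the best response is Hold.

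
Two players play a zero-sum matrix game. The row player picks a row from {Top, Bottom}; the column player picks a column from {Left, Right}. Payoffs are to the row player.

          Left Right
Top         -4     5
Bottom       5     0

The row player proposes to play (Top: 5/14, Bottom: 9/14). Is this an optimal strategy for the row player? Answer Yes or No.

Yes

Against Left this mix gives (5/14)·(-4) + (9/14)·5 = 25/14.
Against Right this mix gives (5/14)·5 + (9/14)·0 = 25/14.
All of the column player's active replies (Left, Right) yield 25/14, and no column does worse for the row player. The mix makes the column player indifferent and guarantees 25/14, so it is optimal.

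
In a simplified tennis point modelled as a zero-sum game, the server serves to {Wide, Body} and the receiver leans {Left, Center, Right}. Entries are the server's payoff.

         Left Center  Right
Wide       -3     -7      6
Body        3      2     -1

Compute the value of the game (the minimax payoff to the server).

5/16

Row minima: Wide → -7, Body → -1; maximin = -1.
Column maxima: Left → 3, Center → 2, Right → 6; minimax = 2.
-1 ≠ 2, so there is no saddle point; optimal play is mixed.
Left is strictly dominated by Center (it gives the server strictly more in every row), so the receiver never plays it.
On the remaining 2×2 (Wide, Body vs Center, Right):
Let the server play Wide with probability p. Expected payoff against Center: (-7)p + 2(1−p) = −9p + 2; against Right: 6p + (-1)(1−p) = 7p − 1.
Setting these equal: −9p + 2 = 7p − 1 ⇒ −16p = -3 ⇒ p = 3/16, and the value is (-9)·(3/16) + 2 = 5/16.
For the receiver: with q = P(Center), equating Wide's and Body's payoffs gives −13q + 6 = 3q − 1 ⇒ q = 7/16.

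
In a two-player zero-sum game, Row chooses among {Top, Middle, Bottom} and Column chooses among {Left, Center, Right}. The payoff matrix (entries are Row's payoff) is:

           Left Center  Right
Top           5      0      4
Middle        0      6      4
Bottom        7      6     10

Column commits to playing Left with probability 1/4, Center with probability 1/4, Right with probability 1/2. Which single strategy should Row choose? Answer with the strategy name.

Expected payoff of Top: (1/4)·5 + (1/4)·0 + (1/2)·4 = 13/4.
Expected payoff of Middle: (1/4)·0 + (1/4)·6 + (1/2)·4 = 7/2.
Expected payoff of Bottom: (1/4)·7 + (1/4)·6 + (1/2)·10 = 33/4.
The largest is 33/4, so Row's best response is Bottom.

Bottom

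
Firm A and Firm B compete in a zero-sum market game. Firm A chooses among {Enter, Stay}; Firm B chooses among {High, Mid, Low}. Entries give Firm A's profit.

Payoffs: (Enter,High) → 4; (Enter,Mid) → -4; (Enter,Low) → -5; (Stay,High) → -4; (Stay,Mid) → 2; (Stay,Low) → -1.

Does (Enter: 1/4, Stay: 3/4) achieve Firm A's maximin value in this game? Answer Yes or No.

Against High this mix gives (1/4)·4 + (3/4)·(-4) = -2.
Against Mid this mix gives (1/4)·(-4) + (3/4)·2 = 1/2.
Against Low this mix gives (1/4)·(-5) + (3/4)·(-1) = -2.
All of Firm B's active replies (High, Low) yield -2, and no column does worse for Firm A. The mix makes Firm B indifferent and guarantees -2, so it is optimal.

Yes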